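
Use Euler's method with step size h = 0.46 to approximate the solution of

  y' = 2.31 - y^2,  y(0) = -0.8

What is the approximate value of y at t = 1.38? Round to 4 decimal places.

Euler: y_{n+1} = y_n + h·f(t_n, y_n).
t=0.000000, y=-0.800000: f=1.670000 → y ← -0.800000 + 0.46·1.670000 = -0.031800
t=0.460000, y=-0.031800: f=2.308989 → y ← -0.031800 + 0.46·2.308989 = 1.030335
t=0.920000, y=1.030335: f=1.248410 → y ← 1.030335 + 0.46·1.248410 = 1.604603
y(1.38) ≈ 1.6046

1.6046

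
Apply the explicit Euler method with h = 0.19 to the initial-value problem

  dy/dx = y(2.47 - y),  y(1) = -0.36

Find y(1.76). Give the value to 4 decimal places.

-2.4795

Euler: y_{n+1} = y_n + h·f(x_n, y_n).
x=1.000000, y=-0.360000: f=-1.018800 → y ← -0.360000 + 0.19·(-1.018800) = -0.553572
x=1.190000, y=-0.553572: f=-1.673765 → y ← -0.553572 + 0.19·(-1.673765) = -0.871587
x=1.380000, y=-0.871587: f=-2.912485 → y ← -0.871587 + 0.19·(-2.912485) = -1.424959
x=1.570000, y=-1.424959: f=-5.550159 → y ← -1.424959 + 0.19·(-5.550159) = -2.479490
y(1.76) ≈ -2.4795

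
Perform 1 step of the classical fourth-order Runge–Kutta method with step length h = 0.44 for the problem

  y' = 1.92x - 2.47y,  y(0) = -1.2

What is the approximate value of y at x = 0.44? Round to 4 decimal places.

RK4: k1 = f(x_n, y_n); k2 = f(x_n + h/2, y_n + (h/2)·k1); k3 = f(x_n + h/2, y_n + (h/2)·k2); k4 = f(x_n + h, y_n + h·k3); y_{n+1} = y_n + (h/6)·(k1 + 2k2 + 2k3 + k4).
x=0.000000, y=-1.200000:
  k1 = f(0.000000, -1.200000) = 2.964000
  k2 = f(0.220000, -0.547920) = 1.775762
  k3 = f(0.220000, -0.809332) = 2.421451
  k4 = f(0.440000, -0.134562) = 1.177167
  y ← -1.200000 + (0.44/6)·(k1 + 2k2 + 2k3 + k4) = -0.280723
y(0.44) ≈ -0.2807

-0.2807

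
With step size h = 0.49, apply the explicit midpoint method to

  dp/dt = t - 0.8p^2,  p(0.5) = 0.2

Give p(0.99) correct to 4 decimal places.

Midpoint: k1 = f(t_n, p_n); k2 = f(t_n + h/2, p_n + (h/2)·k1); p_{n+1} = p_n + h·k2.
t=0.500000, p=0.200000:
  k1 = f(0.500000, 0.200000) = 0.468000
  k2 = f(0.745000, 0.314660) = 0.665791
  p ← 0.200000 + 0.49·0.665791 = 0.526238
p(0.99) ≈ 0.5262

0.5262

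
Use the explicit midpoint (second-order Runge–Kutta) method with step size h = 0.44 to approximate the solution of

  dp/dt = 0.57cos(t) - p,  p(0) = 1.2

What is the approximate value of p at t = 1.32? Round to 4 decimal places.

Midpoint: k1 = f(t_n, p_n); k2 = f(t_n + h/2, p_n + (h/2)·k1); p_{n+1} = p_n + h·k2.
t=0.000000, p=1.200000:
  k1 = f(0.000000, 1.200000) = -0.630000
  k2 = f(0.220000, 1.061400) = -0.505138
  p ← 1.200000 + 0.44·(-0.505138) = 0.977739
t=0.440000, p=0.977739:
  k1 = f(0.440000, 0.977739) = -0.462031
  k2 = f(0.660000, 0.876092) = -0.425797
  p ← 0.977739 + 0.44·(-0.425797) = 0.790389
t=0.880000, p=0.790389:
  k1 = f(0.880000, 0.790389) = -0.427212
  k2 = f(1.100000, 0.696402) = -0.437852
  p ← 0.790389 + 0.44·(-0.437852) = 0.597734
p(1.32) ≈ 0.5977

0.5977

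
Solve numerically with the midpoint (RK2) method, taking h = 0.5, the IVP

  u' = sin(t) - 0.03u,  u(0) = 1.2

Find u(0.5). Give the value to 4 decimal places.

Midpoint: k1 = f(t_n, u_n); k2 = f(t_n + h/2, u_n + (h/2)·k1); u_{n+1} = u_n + h·k2.
t=0.000000, u=1.200000:
  k1 = f(0.000000, 1.200000) = -0.036000
  k2 = f(0.250000, 1.191000) = 0.211674
  u ← 1.200000 + 0.5·0.211674 = 1.305837
u(0.5) ≈ 1.3058

1.3058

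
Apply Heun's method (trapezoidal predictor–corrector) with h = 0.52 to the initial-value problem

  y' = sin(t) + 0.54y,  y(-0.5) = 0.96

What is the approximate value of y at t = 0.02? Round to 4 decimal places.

Heun: k1 = f(t_n, y_n); k2 = f(t_n + h, y_n + h·k1); y_{n+1} = y_n + (h/2)·(k1 + k2).
t=-0.500000, y=0.960000:
  k1 = f(-0.500000, 0.960000) = 0.038974
  k2 = f(0.020000, 0.980267) = 0.549343
  y ← 0.960000 + (0.52/2)·(0.038974 + 0.549343) = 1.112962
y(0.02) ≈ 1.1130

1.1130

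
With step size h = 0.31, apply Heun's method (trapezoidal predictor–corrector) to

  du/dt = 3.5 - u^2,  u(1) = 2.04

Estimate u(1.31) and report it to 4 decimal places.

1.9581

Heun: k1 = f(t_n, u_n); k2 = f(t_n + h, u_n + h·k1); u_{n+1} = u_n + (h/2)·(k1 + k2).
t=1.000000, u=2.040000:
  k1 = f(1.000000, 2.040000) = -0.661600
  k2 = f(1.310000, 1.834904) = 0.133127
  u ← 2.040000 + (0.31/2)·(-0.661600 + 0.133127) = 1.958087
u(1.31) ≈ 1.9581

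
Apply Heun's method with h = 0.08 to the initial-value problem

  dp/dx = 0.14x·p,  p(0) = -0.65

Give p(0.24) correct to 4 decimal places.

-0.6526

Heun: k1 = f(x_n, p_n); k2 = f(x_n + h, p_n + h·k1); p_{n+1} = p_n + (h/2)·(k1 + k2).
x=0.000000, p=-0.650000:
  k1 = f(0.000000, -0.650000) = 0.000000
  k2 = f(0.080000, -0.650000) = -0.007280
  p ← -0.650000 + (0.08/2)·(0.000000 + (-0.007280)) = -0.650291
x=0.080000, p=-0.650291:
  k1 = f(0.080000, -0.650291) = -0.007283
  k2 = f(0.160000, -0.650874) = -0.014580
  p ← -0.650291 + (0.08/2)·(-0.007283 + (-0.014580)) = -0.651166
x=0.160000, p=-0.651166:
  k1 = f(0.160000, -0.651166) = -0.014586
  k2 = f(0.240000, -0.652333) = -0.021918
  p ← -0.651166 + (0.08/2)·(-0.014586 + (-0.021918)) = -0.652626
p(0.24) ≈ -0.6526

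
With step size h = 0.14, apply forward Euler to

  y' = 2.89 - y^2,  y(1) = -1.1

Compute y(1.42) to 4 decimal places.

-0.2050

Euler: y_{n+1} = y_n + h·f(t_n, y_n).
t=1.000000, y=-1.100000: f=1.680000 → y ← -1.100000 + 0.14·1.680000 = -0.864800
t=1.140000, y=-0.864800: f=2.142121 → y ← -0.864800 + 0.14·2.142121 = -0.564903
t=1.280000, y=-0.564903: f=2.570885 → y ← -0.564903 + 0.14·2.570885 = -0.204979
y(1.42) ≈ -0.2050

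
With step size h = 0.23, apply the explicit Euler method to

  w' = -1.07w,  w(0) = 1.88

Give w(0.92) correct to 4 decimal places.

Euler: w_{n+1} = w_n + h·f(x_n, w_n).
x=0.000000, w=1.880000: f=-2.011600 → w ← 1.880000 + 0.23·(-2.011600) = 1.417332
x=0.230000, w=1.417332: f=-1.516545 → w ← 1.417332 + 0.23·(-1.516545) = 1.068527
x=0.460000, w=1.068527: f=-1.143323 → w ← 1.068527 + 0.23·(-1.143323) = 0.805562
x=0.690000, w=0.805562: f=-0.861952 → w ← 0.805562 + 0.23·(-0.861952) = 0.607313
w(0.92) ≈ 0.6073

0.6073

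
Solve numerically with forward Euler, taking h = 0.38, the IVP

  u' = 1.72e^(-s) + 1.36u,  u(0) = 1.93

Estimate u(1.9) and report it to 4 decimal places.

Euler: u_{n+1} = u_n + h·f(s_n, u_n).
s=0.000000, u=1.930000: f=4.344800 → u ← 1.930000 + 0.38·4.344800 = 3.581024
s=0.380000, u=3.581024: f=6.046434 → u ← 3.581024 + 0.38·6.046434 = 5.878669
s=0.760000, u=5.878669: f=8.799376 → u ← 5.878669 + 0.38·8.799376 = 9.222432
s=1.140000, u=9.222432: f=13.092596 → u ← 9.222432 + 0.38·13.092596 = 14.197618
s=1.520000, u=14.197618: f=19.684946 → u ← 14.197618 + 0.38·19.684946 = 21.677898
u(1.9) ≈ 21.6779

21.6779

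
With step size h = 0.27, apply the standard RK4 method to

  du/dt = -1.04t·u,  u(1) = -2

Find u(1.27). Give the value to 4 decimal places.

RK4: k1 = f(t_n, u_n); k2 = f(t_n + h/2, u_n + (h/2)·k1); k3 = f(t_n + h/2, u_n + (h/2)·k2); k4 = f(t_n + h, u_n + h·k3); u_{n+1} = u_n + (h/6)·(k1 + 2k2 + 2k3 + k4).
t=1.000000, u=-2.000000:
  k1 = f(1.000000, -2.000000) = 2.080000
  k2 = f(1.135000, -1.719200) = 2.029344
  k3 = f(1.135000, -1.726039) = 2.037416
  k4 = f(1.270000, -1.449898) = 1.915025
  u ← -2.000000 + (0.27/6)·(k1 + 2k2 + 2k3 + k4) = -1.454216
u(1.27) ≈ -1.4542

-1.4542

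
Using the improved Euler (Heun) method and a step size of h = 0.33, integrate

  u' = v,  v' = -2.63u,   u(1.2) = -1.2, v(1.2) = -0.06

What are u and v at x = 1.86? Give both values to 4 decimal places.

-0.5712, 1.7578

Heun on (u,v): k1 = f(x_n, state_n); k2 = f(x_n + h, state_n + h·k1); state_{n+1} = state_n + (h/2)·(k1 + k2).
1.200000: (-1.200000, -0.060000)
  k1 = (-0.060000, 3.156000)
  predictor → (-1.219800, 0.981480)
  k2 = (0.981480, 3.208074)
  → (-1.047956, 0.990072)
1.530000: (-1.047956, 0.990072)
  k1 = (0.990072, 2.756124)
  predictor → (-0.721232, 1.899593)
  k2 = (1.899593, 1.896840)
  → (-0.571161, 1.757811)
(u(1.86), v(1.86)) ≈ (-0.5712, 1.7578)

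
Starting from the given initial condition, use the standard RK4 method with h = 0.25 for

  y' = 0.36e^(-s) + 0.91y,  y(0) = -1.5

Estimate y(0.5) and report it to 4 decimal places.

-2.1815

RK4: k1 = f(s_n, y_n); k2 = f(s_n + h/2, y_n + (h/2)·k1); k3 = f(s_n + h/2, y_n + (h/2)·k2); k4 = f(s_n + h, y_n + h·k3); y_{n+1} = y_n + (h/6)·(k1 + 2k2 + 2k3 + k4).
s=0.000000, y=-1.500000:
  k1 = f(0.000000, -1.500000) = -1.005000
  k2 = f(0.125000, -1.625625) = -1.161620
  k3 = f(0.125000, -1.645202) = -1.179435
  k4 = f(0.250000, -1.794859) = -1.352953
  y ← -1.500000 + (0.25/6)·(k1 + 2k2 + 2k3 + k4) = -1.793336
s=0.250000, y=-1.793336:
  k1 = f(0.250000, -1.793336) = -1.351567
  k2 = f(0.375000, -1.962282) = -1.538252
  k3 = f(0.375000, -1.985618) = -1.559488
  k4 = f(0.500000, -2.183208) = -1.768368
  y ← -1.793336 + (0.25/6)·(k1 + 2k2 + 2k3 + k4) = -2.181478
y(0.5) ≈ -2.1815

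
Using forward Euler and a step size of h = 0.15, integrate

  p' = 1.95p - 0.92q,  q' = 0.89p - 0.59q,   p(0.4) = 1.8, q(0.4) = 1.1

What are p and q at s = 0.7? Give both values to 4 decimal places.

2.6393, 1.4233

Euler on (p,q): p_{n+1} = p_n + h·p', q_{n+1} = q_n + h·q'.
0.400000: (1.800000, 1.100000); f=(2.498000, 0.953000) → (2.174700, 1.242950)
0.550000: (2.174700, 1.242950); f=(3.097151, 1.202143) → (2.639273, 1.423271)
(p(0.7), q(0.7)) ≈ (2.6393, 1.4233)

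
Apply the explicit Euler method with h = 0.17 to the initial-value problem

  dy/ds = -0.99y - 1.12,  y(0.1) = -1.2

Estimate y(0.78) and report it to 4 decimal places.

Euler: y_{n+1} = y_n + h·f(s_n, y_n).
s=0.100000, y=-1.200000: f=0.068000 → y ← -1.200000 + 0.17·0.068000 = -1.188440
s=0.270000, y=-1.188440: f=0.056556 → y ← -1.188440 + 0.17·0.056556 = -1.178826
s=0.440000, y=-1.178826: f=0.047037 → y ← -1.178826 + 0.17·0.047037 = -1.170829
s=0.610000, y=-1.170829: f=0.039121 → y ← -1.170829 + 0.17·0.039121 = -1.164179
y(0.78) ≈ -1.1642

-1.1642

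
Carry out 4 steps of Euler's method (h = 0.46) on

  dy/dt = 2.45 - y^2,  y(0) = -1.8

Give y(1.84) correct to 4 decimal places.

-26.5198

Euler: y_{n+1} = y_n + h·f(t_n, y_n).
t=0.000000, y=-1.800000: f=-0.790000 → y ← -1.800000 + 0.46·(-0.790000) = -2.163400
t=0.460000, y=-2.163400: f=-2.230300 → y ← -2.163400 + 0.46·(-2.230300) = -3.189338
t=0.920000, y=-3.189338: f=-7.721876 → y ← -3.189338 + 0.46·(-7.721876) = -6.741401
t=1.380000, y=-6.741401: f=-42.996482 → y ← -6.741401 + 0.46·(-42.996482) = -26.519782
y(1.84) ≈ -26.5198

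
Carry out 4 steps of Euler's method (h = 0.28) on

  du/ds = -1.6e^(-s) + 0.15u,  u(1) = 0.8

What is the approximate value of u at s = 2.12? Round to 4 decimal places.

Euler: u_{n+1} = u_n + h·f(s_n, u_n).
s=1.000000, u=0.800000: f=-0.468607 → u ← 0.800000 + 0.28·(-0.468607) = 0.668790
s=1.280000, u=0.668790: f=-0.344541 → u ← 0.668790 + 0.28·(-0.344541) = 0.572318
s=1.560000, u=0.572318: f=-0.250370 → u ← 0.572318 + 0.28·(-0.250370) = 0.502215
s=1.840000, u=0.502215: f=-0.178776 → u ← 0.502215 + 0.28·(-0.178776) = 0.452158
u(2.12) ≈ 0.4522

0.4522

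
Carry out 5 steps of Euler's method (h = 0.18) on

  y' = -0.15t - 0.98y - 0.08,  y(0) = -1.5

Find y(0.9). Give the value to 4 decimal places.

Euler: y_{n+1} = y_n + h·f(t_n, y_n).
t=0.000000, y=-1.500000: f=1.390000 → y ← -1.500000 + 0.18·1.390000 = -1.249800
t=0.180000, y=-1.249800: f=1.117804 → y ← -1.249800 + 0.18·1.117804 = -1.048595
t=0.360000, y=-1.048595: f=0.893623 → y ← -1.048595 + 0.18·0.893623 = -0.887743
t=0.540000, y=-0.887743: f=0.708988 → y ← -0.887743 + 0.18·0.708988 = -0.760125
t=0.720000, y=-0.760125: f=0.556923 → y ← -0.760125 + 0.18·0.556923 = -0.659879
y(0.9) ≈ -0.6599

-0.6599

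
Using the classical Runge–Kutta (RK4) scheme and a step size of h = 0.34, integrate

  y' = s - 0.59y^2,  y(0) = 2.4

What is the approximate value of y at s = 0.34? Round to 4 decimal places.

1.6664

RK4: k1 = f(s_n, y_n); k2 = f(s_n + h/2, y_n + (h/2)·k1); k3 = f(s_n + h/2, y_n + (h/2)·k2); k4 = f(s_n + h, y_n + h·k3); y_{n+1} = y_n + (h/6)·(k1 + 2k2 + 2k3 + k4).
s=0.000000, y=2.400000:
  k1 = f(0.000000, 2.400000) = -3.398400
  k2 = f(0.170000, 1.822272) = -1.789198
  k3 = f(0.170000, 2.095836) = -2.421593
  k4 = f(0.340000, 1.576659) = -1.126653
  y ← 2.400000 + (0.34/6)·(k1 + 2k2 + 2k3 + k4) = 1.666357
y(0.34) ≈ 1.6664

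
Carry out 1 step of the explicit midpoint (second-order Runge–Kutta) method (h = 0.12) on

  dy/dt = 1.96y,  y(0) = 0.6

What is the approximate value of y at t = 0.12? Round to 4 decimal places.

0.7577

Midpoint: k1 = f(t_n, y_n); k2 = f(t_n + h/2, y_n + (h/2)·k1); y_{n+1} = y_n + h·k2.
t=0.000000, y=0.600000:
  k1 = f(0.000000, 0.600000) = 1.176000
  k2 = f(0.060000, 0.670560) = 1.314298
  y ← 0.600000 + 0.12·1.314298 = 0.757716
y(0.12) ≈ 0.7577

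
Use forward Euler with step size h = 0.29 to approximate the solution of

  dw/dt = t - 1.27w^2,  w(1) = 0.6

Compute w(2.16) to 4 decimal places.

Euler: w_{n+1} = w_n + h·f(t_n, w_n).
t=1.000000, w=0.600000: f=0.542800 → w ← 0.600000 + 0.29·0.542800 = 0.757412
t=1.290000, w=0.757412: f=0.561435 → w ← 0.757412 + 0.29·0.561435 = 0.920228
t=1.580000, w=0.920228: f=0.504539 → w ← 0.920228 + 0.29·0.504539 = 1.066544
t=1.870000, w=1.066544: f=0.425353 → w ← 1.066544 + 0.29·0.425353 = 1.189897
w(2.16) ≈ 1.1899

1.1899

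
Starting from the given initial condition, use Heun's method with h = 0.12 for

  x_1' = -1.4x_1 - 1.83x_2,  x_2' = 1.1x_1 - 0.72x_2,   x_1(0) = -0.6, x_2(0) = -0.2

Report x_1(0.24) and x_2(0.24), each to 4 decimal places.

Heun on (x_1,x_2): k1 = f(s_n, state_n); k2 = f(s_n + h, state_n + h·k1); state_{n+1} = state_n + (h/2)·(k1 + k2).
0.000000: (-0.600000, -0.200000)
  k1 = (1.206000, -0.516000)
  predictor → (-0.455280, -0.261920)
  k2 = (1.116706, -0.312226)
  → (-0.460638, -0.249694)
0.120000: (-0.460638, -0.249694)
  k1 = (1.101832, -0.326922)
  predictor → (-0.328418, -0.288924)
  k2 = (0.988516, -0.153234)
  → (-0.335217, -0.278503)
(x_1(0.24), x_2(0.24)) ≈ (-0.3352, -0.2785)

-0.3352, -0.2785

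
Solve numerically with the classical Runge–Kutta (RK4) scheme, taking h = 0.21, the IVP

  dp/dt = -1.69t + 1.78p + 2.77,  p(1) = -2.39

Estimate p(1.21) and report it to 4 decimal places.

-3.2405

RK4: k1 = f(t_n, p_n); k2 = f(t_n + h/2, p_n + (h/2)·k1); k3 = f(t_n + h/2, p_n + (h/2)·k2); k4 = f(t_n + h, p_n + h·k3); p_{n+1} = p_n + (h/6)·(k1 + 2k2 + 2k3 + k4).
t=1.000000, p=-2.390000:
  k1 = f(1.000000, -2.390000) = -3.174200
  k2 = f(1.105000, -2.723291) = -3.944908
  k3 = f(1.105000, -2.804215) = -4.088953
  k4 = f(1.210000, -3.248680) = -5.057551
  p ← -2.390000 + (0.21/6)·(k1 + 2k2 + 2k3 + k4) = -3.240482
p(1.21) ≈ -3.2405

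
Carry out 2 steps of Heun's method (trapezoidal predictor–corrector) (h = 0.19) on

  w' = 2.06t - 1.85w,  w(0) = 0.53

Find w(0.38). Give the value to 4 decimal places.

Heun: k1 = f(t_n, w_n); k2 = f(t_n + h, w_n + h·k1); w_{n+1} = w_n + (h/2)·(k1 + k2).
t=0.000000, w=0.530000:
  k1 = f(0.000000, 0.530000) = -0.980500
  k2 = f(0.190000, 0.343705) = -0.244454
  w ← 0.530000 + (0.19/2)·(-0.980500 + (-0.244454)) = 0.413629
t=0.190000, w=0.413629:
  k1 = f(0.190000, 0.413629) = -0.373814
  k2 = f(0.380000, 0.342605) = 0.148981
  w ← 0.413629 + (0.19/2)·(-0.373814 + 0.148981) = 0.392270
w(0.38) ≈ 0.3923

0.3923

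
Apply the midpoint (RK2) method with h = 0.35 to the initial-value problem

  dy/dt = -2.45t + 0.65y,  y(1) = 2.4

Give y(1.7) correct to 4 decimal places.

Midpoint: k1 = f(t_n, y_n); k2 = f(t_n + h/2, y_n + (h/2)·k1); y_{n+1} = y_n + h·k2.
t=1.000000, y=2.400000:
  k1 = f(1.000000, 2.400000) = -0.890000
  k2 = f(1.175000, 2.244250) = -1.419987
  y ← 2.400000 + 0.35·(-1.419987) = 1.903004
t=1.350000, y=1.903004:
  k1 = f(1.350000, 1.903004) = -2.070547
  k2 = f(1.525000, 1.540659) = -2.734822
  y ← 1.903004 + 0.35·(-2.734822) = 0.945817
y(1.7) ≈ 0.9458

0.9458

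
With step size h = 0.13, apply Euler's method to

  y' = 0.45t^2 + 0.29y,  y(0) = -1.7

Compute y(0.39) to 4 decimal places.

-1.8946

Euler: y_{n+1} = y_n + h·f(t_n, y_n).
t=0.000000, y=-1.700000: f=-0.493000 → y ← -1.700000 + 0.13·(-0.493000) = -1.764090
t=0.130000, y=-1.764090: f=-0.503981 → y ← -1.764090 + 0.13·(-0.503981) = -1.829608
t=0.260000, y=-1.829608: f=-0.500166 → y ← -1.829608 + 0.13·(-0.500166) = -1.894629
y(0.39) ≈ -1.8946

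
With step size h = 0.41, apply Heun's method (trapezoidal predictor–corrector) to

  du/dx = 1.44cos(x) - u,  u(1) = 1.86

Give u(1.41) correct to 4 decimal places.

Heun: k1 = f(x_n, u_n); k2 = f(x_n + h, u_n + h·k1); u_{n+1} = u_n + (h/2)·(k1 + k2).
x=1.000000, u=1.860000:
  k1 = f(1.000000, 1.860000) = -1.081965
  k2 = f(1.410000, 1.416394) = -1.185844
  u ← 1.860000 + (0.41/2)·(-1.081965 + (-1.185844)) = 1.395099
u(1.41) ≈ 1.3951

1.3951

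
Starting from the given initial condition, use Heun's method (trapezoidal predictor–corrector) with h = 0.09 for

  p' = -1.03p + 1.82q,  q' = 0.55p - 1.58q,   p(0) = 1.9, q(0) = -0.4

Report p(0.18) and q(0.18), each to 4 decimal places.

Heun on (p,q): k1 = f(t_n, state_n); k2 = f(t_n + h, state_n + h·k1); state_{n+1} = state_n + (h/2)·(k1 + k2).
0.000000: (1.900000, -0.400000)
  k1 = (-2.685000, 1.677000)
  predictor → (1.658350, -0.249070)
  k2 = (-2.161408, 1.305623)
  → (1.681912, -0.265782)
0.090000: (1.681912, -0.265782)
  k1 = (-2.216092, 1.344987)
  predictor → (1.482463, -0.144733)
  k2 = (-1.790352, 1.044033)
  → (1.501622, -0.158276)
(p(0.18), q(0.18)) ≈ (1.5016, -0.1583)

1.5016, -0.1583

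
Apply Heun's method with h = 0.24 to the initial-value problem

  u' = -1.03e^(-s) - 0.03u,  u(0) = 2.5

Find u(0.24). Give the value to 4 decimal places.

Heun: k1 = f(s_n, u_n); k2 = f(s_n + h, u_n + h·k1); u_{n+1} = u_n + (h/2)·(k1 + k2).
s=0.000000, u=2.500000:
  k1 = f(0.000000, 2.500000) = -1.105000
  k2 = f(0.240000, 2.234800) = -0.877271
  u ← 2.500000 + (0.24/2)·(-1.105000 + (-0.877271)) = 2.262128
u(0.24) ≈ 2.2621

2.2621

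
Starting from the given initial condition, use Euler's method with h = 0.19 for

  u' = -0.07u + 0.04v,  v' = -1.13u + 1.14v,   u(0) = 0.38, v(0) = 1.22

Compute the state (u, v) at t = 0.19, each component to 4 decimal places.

0.3842, 1.4027

Euler on (u,v): u_{n+1} = u_n + h·u', v_{n+1} = v_n + h·v'.
0.000000: (0.380000, 1.220000); f=(0.022200, 0.961400) → (0.384218, 1.402666)
(u(0.19), v(0.19)) ≈ (0.3842, 1.4027)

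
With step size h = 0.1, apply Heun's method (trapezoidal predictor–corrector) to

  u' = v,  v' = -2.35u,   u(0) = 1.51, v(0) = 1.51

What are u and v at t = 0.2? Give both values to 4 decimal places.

1.7377, 0.7379

Heun on (u,v): k1 = f(t_n, state_n); k2 = f(t_n + h, state_n + h·k1); state_{n+1} = state_n + (h/2)·(k1 + k2).
0.000000: (1.510000, 1.510000)
  k1 = (1.510000, -3.548500)
  predictor → (1.661000, 1.155150)
  k2 = (1.155150, -3.903350)
  → (1.643258, 1.137407)
0.100000: (1.643258, 1.137407)
  k1 = (1.137407, -3.861655)
  predictor → (1.756998, 0.751242)
  k2 = (0.751242, -4.128946)
  → (1.737690, 0.737877)
(u(0.2), v(0.2)) ≈ (1.7377, 0.7379)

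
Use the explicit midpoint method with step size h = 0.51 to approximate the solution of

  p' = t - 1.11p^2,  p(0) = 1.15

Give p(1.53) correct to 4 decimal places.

Midpoint: k1 = f(t_n, p_n); k2 = f(t_n + h/2, p_n + (h/2)·k1); p_{n+1} = p_n + h·k2.
t=0.000000, p=1.150000:
  k1 = f(0.000000, 1.150000) = -1.467975
  k2 = f(0.255000, 0.775666) = -0.412841
  p ← 1.150000 + 0.51·(-0.412841) = 0.939451
t=0.510000, p=0.939451:
  k1 = f(0.510000, 0.939451) = -0.469651
  k2 = f(0.765000, 0.819690) = 0.019200
  p ← 0.939451 + 0.51·0.019200 = 0.949243
t=1.020000, p=0.949243:
  k1 = f(1.020000, 0.949243) = 0.019821
  k2 = f(1.275000, 0.954297) = 0.264141
  p ← 0.949243 + 0.51·0.264141 = 1.083955
p(1.53) ≈ 1.0840

1.0840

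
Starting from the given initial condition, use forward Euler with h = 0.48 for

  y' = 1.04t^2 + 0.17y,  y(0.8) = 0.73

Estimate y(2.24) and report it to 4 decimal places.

3.7284

Euler: y_{n+1} = y_n + h·f(t_n, y_n).
t=0.800000, y=0.730000: f=0.789700 → y ← 0.730000 + 0.48·0.789700 = 1.109056
t=1.280000, y=1.109056: f=1.892476 → y ← 1.109056 + 0.48·1.892476 = 2.017444
t=1.760000, y=2.017444: f=3.564470 → y ← 2.017444 + 0.48·3.564470 = 3.728390
y(2.24) ≈ 3.7284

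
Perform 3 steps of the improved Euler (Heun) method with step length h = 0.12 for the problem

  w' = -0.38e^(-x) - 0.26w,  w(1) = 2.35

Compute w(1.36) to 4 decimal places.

2.0998

Heun: k1 = f(x_n, w_n); k2 = f(x_n + h, w_n + h·k1); w_{n+1} = w_n + (h/2)·(k1 + k2).
x=1.000000, w=2.350000:
  k1 = f(1.000000, 2.350000) = -0.750794
  k2 = f(1.120000, 2.259905) = -0.711562
  w ← 2.350000 + (0.12/2)·(-0.750794 + (-0.711562)) = 2.262259
x=1.120000, w=2.262259:
  k1 = f(1.120000, 2.262259) = -0.712174
  k2 = f(1.240000, 2.176798) = -0.675933
  w ← 2.262259 + (0.12/2)·(-0.712174 + (-0.675933)) = 2.178972
x=1.240000, w=2.178972:
  k1 = f(1.240000, 2.178972) = -0.676499
  k2 = f(1.360000, 2.097792) = -0.642957
  w ← 2.178972 + (0.12/2)·(-0.676499 + (-0.642957)) = 2.099805
w(1.36) ≈ 2.0998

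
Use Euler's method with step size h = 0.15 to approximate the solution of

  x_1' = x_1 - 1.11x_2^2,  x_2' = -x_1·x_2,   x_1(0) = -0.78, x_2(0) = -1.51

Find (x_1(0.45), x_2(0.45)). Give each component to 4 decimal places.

Euler on (x_1,x_2): x_1_{n+1} = x_1_n + h·x_1', x_2_{n+1} = x_2_n + h·x_2'.
0.000000: (-0.780000, -1.510000); f=(-3.310911, -1.177800) → (-1.276637, -1.686670)
0.150000: (-1.276637, -1.686670); f=(-4.434426, -2.153265) → (-1.941801, -2.009660)
0.300000: (-1.941801, -2.009660); f=(-6.424793, -3.902358) → (-2.905520, -2.595013)
(x_1(0.45), x_2(0.45)) ≈ (-2.9055, -2.5950)

-2.9055, -2.5950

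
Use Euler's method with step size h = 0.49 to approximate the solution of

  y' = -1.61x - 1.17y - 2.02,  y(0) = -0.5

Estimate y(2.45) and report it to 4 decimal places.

-3.9210

Euler: y_{n+1} = y_n + h·f(x_n, y_n).
x=0.000000, y=-0.500000: f=-1.435000 → y ← -0.500000 + 0.49·(-1.435000) = -1.203150
x=0.490000, y=-1.203150: f=-1.401215 → y ← -1.203150 + 0.49·(-1.401215) = -1.889745
x=0.980000, y=-1.889745: f=-1.386798 → y ← -1.889745 + 0.49·(-1.386798) = -2.569276
x=1.470000, y=-2.569276: f=-1.380647 → y ← -2.569276 + 0.49·(-1.380647) = -3.245793
x=1.960000, y=-3.245793: f=-1.378022 → y ← -3.245793 + 0.49·(-1.378022) = -3.921024
y(2.45) ≈ -3.9210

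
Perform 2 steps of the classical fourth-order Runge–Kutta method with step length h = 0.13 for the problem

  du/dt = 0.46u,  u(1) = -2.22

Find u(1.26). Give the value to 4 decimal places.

-2.5020

RK4: k1 = f(t_n, u_n); k2 = f(t_n + h/2, u_n + (h/2)·k1); k3 = f(t_n + h/2, u_n + (h/2)·k2); k4 = f(t_n + h, u_n + h·k3); u_{n+1} = u_n + (h/6)·(k1 + 2k2 + 2k3 + k4).
t=1.000000, u=-2.220000:
  k1 = f(1.000000, -2.220000) = -1.021200
  k2 = f(1.065000, -2.286378) = -1.051734
  k3 = f(1.065000, -2.288363) = -1.052647
  k4 = f(1.130000, -2.356844) = -1.084148
  u ← -2.220000 + (0.13/6)·(k1 + 2k2 + 2k3 + k4) = -2.356806
t=1.130000, u=-2.356806:
  k1 = f(1.130000, -2.356806) = -1.084131
  k2 = f(1.195000, -2.427274) = -1.116546
  k3 = f(1.195000, -2.429381) = -1.117515
  k4 = f(1.260000, -2.502083) = -1.150958
  u ← -2.356806 + (0.13/6)·(k1 + 2k2 + 2k3 + k4) = -2.502042
u(1.26) ≈ -2.5020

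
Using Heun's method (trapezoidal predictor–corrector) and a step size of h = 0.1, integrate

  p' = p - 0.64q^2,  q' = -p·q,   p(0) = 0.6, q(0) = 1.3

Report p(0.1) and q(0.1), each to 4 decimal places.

0.5557, 1.2273

Heun on (p,q): k1 = f(t_n, state_n); k2 = f(t_n + h, state_n + h·k1); state_{n+1} = state_n + (h/2)·(k1 + k2).
0.000000: (0.600000, 1.300000)
  k1 = (-0.481600, -0.780000)
  predictor → (0.551840, 1.222000)
  k2 = (-0.403862, -0.674348)
  → (0.555727, 1.227283)
(p(0.1), q(0.1)) ≈ (0.5557, 1.2273)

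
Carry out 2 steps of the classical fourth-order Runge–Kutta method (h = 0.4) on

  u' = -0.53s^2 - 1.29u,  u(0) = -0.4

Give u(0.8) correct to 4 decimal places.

-0.2140

RK4: k1 = f(s_n, u_n); k2 = f(s_n + h/2, u_n + (h/2)·k1); k3 = f(s_n + h/2, u_n + (h/2)·k2); k4 = f(s_n + h, u_n + h·k3); u_{n+1} = u_n + (h/6)·(k1 + 2k2 + 2k3 + k4).
s=0.000000, u=-0.400000:
  k1 = f(0.000000, -0.400000) = 0.516000
  k2 = f(0.200000, -0.296800) = 0.361672
  k3 = f(0.200000, -0.327666) = 0.401489
  k4 = f(0.400000, -0.239405) = 0.224032
  u ← -0.400000 + (0.4/6)·(k1 + 2k2 + 2k3 + k4) = -0.248910
s=0.400000, u=-0.248910:
  k1 = f(0.400000, -0.248910) = 0.236294
  k2 = f(0.600000, -0.201651) = 0.069330
  k3 = f(0.600000, -0.235044) = 0.112407
  k4 = f(0.800000, -0.203947) = -0.076108
  u ← -0.248910 + (0.4/6)·(k1 + 2k2 + 2k3 + k4) = -0.213999
u(0.8) ≈ -0.2140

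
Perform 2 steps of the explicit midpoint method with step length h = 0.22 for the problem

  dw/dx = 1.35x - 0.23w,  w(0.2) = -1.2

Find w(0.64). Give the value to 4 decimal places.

-0.8442

Midpoint: k1 = f(x_n, w_n); k2 = f(x_n + h/2, w_n + (h/2)·k1); w_{n+1} = w_n + h·k2.
x=0.200000, w=-1.200000:
  k1 = f(0.200000, -1.200000) = 0.546000
  k2 = f(0.310000, -1.139940) = 0.680686
  w ← -1.200000 + 0.22·0.680686 = -1.050249
x=0.420000, w=-1.050249:
  k1 = f(0.420000, -1.050249) = 0.808557
  k2 = f(0.530000, -0.961308) = 0.936601
  w ← -1.050249 + 0.22·0.936601 = -0.844197
w(0.64) ≈ -0.8442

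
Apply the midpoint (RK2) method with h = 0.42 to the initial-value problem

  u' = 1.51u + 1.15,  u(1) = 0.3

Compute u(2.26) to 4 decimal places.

5.8011

Midpoint: k1 = f(t_n, u_n); k2 = f(t_n + h/2, u_n + (h/2)·k1); u_{n+1} = u_n + h·k2.
t=1.000000, u=0.300000:
  k1 = f(1.000000, 0.300000) = 1.603000
  k2 = f(1.210000, 0.636630) = 2.111311
  u ← 0.300000 + 0.42·2.111311 = 1.186751
t=1.420000, u=1.186751:
  k1 = f(1.420000, 1.186751) = 2.941994
  k2 = f(1.630000, 1.804569) = 3.874900
  u ← 1.186751 + 0.42·3.874900 = 2.814209
t=1.840000, u=2.814209:
  k1 = f(1.840000, 2.814209) = 5.399455
  k2 = f(2.050000, 3.948094) = 7.111622
  u ← 2.814209 + 0.42·7.111622 = 5.801090
u(2.26) ≈ 5.8011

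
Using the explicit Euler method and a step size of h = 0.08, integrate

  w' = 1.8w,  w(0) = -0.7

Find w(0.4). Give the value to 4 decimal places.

-1.3716

Euler: w_{n+1} = w_n + h·f(x_n, w_n).
x=0.000000, w=-0.700000: f=-1.260000 → w ← -0.700000 + 0.08·(-1.260000) = -0.800800
x=0.080000, w=-0.800800: f=-1.441440 → w ← -0.800800 + 0.08·(-1.441440) = -0.916115
x=0.160000, w=-0.916115: f=-1.649007 → w ← -0.916115 + 0.08·(-1.649007) = -1.048036
x=0.240000, w=-1.048036: f=-1.886464 → w ← -1.048036 + 0.08·(-1.886464) = -1.198953
x=0.320000, w=-1.198953: f=-2.158115 → w ← -1.198953 + 0.08·(-2.158115) = -1.371602
w(0.4) ≈ -1.3716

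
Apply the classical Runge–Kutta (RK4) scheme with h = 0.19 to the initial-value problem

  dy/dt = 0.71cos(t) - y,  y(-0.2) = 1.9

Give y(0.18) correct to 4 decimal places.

RK4: k1 = f(t_n, y_n); k2 = f(t_n + h/2, y_n + (h/2)·k1); k3 = f(t_n + h/2, y_n + (h/2)·k2); k4 = f(t_n + h, y_n + h·k3); y_{n+1} = y_n + (h/6)·(k1 + 2k2 + 2k3 + k4).
t=-0.200000, y=1.900000:
  k1 = f(-0.200000, 1.900000) = -1.204153
  k2 = f(-0.105000, 1.785605) = -1.079516
  k3 = f(-0.105000, 1.797446) = -1.091356
  k4 = f(-0.010000, 1.692642) = -0.982678
  y ← 1.900000 + (0.19/6)·(k1 + 2k2 + 2k3 + k4) = 1.693262
t=-0.010000, y=1.693262:
  k1 = f(-0.010000, 1.693262) = -0.983297
  k2 = f(0.085000, 1.599849) = -0.892412
  k3 = f(0.085000, 1.608483) = -0.901046
  k4 = f(0.180000, 1.522063) = -0.823534
  y ← 1.693262 + (0.19/6)·(k1 + 2k2 + 2k3 + k4) = 1.522460
y(0.18) ≈ 1.5225

1.5225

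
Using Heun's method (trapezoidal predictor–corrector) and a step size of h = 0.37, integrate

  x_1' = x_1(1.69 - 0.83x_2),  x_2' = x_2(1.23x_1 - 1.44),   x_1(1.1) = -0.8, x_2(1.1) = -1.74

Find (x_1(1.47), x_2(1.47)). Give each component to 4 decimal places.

Heun on (x_1,x_2): k1 = f(t_n, state_n); k2 = f(t_n + h, state_n + h·k1); state_{n+1} = state_n + (h/2)·(k1 + k2).
1.100000: (-0.800000, -1.740000)
  k1 = (-2.507360, 4.217760)
  predictor → (-1.727723, -0.179429)
  k2 = (-3.177155, 0.639682)
  → (-1.851635, -0.841373)
(x_1(1.47), x_2(1.47)) ≈ (-1.8516, -0.8414)

-1.8516, -0.8414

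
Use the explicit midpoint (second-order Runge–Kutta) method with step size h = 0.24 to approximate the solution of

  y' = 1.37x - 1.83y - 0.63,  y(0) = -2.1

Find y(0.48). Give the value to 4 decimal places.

-0.9757

Midpoint: k1 = f(x_n, y_n); k2 = f(x_n + h/2, y_n + (h/2)·k1); y_{n+1} = y_n + h·k2.
x=0.000000, y=-2.100000:
  k1 = f(0.000000, -2.100000) = 3.213000
  k2 = f(0.120000, -1.714440) = 2.671825
  y ← -2.100000 + 0.24·2.671825 = -1.458762
x=0.240000, y=-1.458762:
  k1 = f(0.240000, -1.458762) = 2.368334
  k2 = f(0.360000, -1.174562) = 2.012648
  y ← -1.458762 + 0.24·2.012648 = -0.975726
y(0.48) ≈ -0.9757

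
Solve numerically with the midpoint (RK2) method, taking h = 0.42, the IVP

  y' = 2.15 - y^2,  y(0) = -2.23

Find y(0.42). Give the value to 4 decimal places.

Midpoint: k1 = f(t_n, y_n); k2 = f(t_n + h/2, y_n + (h/2)·k1); y_{n+1} = y_n + h·k2.
t=0.000000, y=-2.230000:
  k1 = f(0.000000, -2.230000) = -2.822900
  k2 = f(0.210000, -2.822809) = -5.818251
  y ← -2.230000 + 0.42·(-5.818251) = -4.673665
y(0.42) ≈ -4.6737

-4.6737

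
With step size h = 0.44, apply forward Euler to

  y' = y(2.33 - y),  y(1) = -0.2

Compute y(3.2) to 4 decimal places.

-34.8586

Euler: y_{n+1} = y_n + h·f(x_n, y_n).
x=1.000000, y=-0.200000: f=-0.506000 → y ← -0.200000 + 0.44·(-0.506000) = -0.422640
x=1.440000, y=-0.422640: f=-1.163376 → y ← -0.422640 + 0.44·(-1.163376) = -0.934525
x=1.880000, y=-0.934525: f=-3.050782 → y ← -0.934525 + 0.44·(-3.050782) = -2.276869
x=2.320000, y=-2.276869: f=-10.489239 → y ← -2.276869 + 0.44·(-10.489239) = -6.892134
x=2.760000, y=-6.892134: f=-63.560190 → y ← -6.892134 + 0.44·(-63.560190) = -34.858618
y(3.2) ≈ -34.8586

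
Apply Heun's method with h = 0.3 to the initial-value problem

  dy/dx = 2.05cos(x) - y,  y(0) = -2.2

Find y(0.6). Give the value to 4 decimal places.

-0.3824

Heun: k1 = f(x_n, y_n); k2 = f(x_n + h, y_n + h·k1); y_{n+1} = y_n + (h/2)·(k1 + k2).
x=0.000000, y=-2.200000:
  k1 = f(0.000000, -2.200000) = 4.250000
  k2 = f(0.300000, -0.925000) = 2.883440
  y ← -2.200000 + (0.3/2)·(4.250000 + 2.883440) = -1.129984
x=0.300000, y=-1.129984:
  k1 = f(0.300000, -1.129984) = 3.088424
  k2 = f(0.600000, -0.203457) = 1.895395
  y ← -1.129984 + (0.3/2)·(3.088424 + 1.895395) = -0.382411
y(0.6) ≈ -0.3824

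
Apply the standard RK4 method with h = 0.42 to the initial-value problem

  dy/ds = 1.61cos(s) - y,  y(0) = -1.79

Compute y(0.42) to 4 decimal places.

RK4: k1 = f(s_n, y_n); k2 = f(s_n + h/2, y_n + (h/2)·k1); k3 = f(s_n + h/2, y_n + (h/2)·k2); k4 = f(s_n + h, y_n + h·k3); y_{n+1} = y_n + (h/6)·(k1 + 2k2 + 2k3 + k4).
s=0.000000, y=-1.790000:
  k1 = f(0.000000, -1.790000) = 3.400000
  k2 = f(0.210000, -1.076000) = 2.650630
  k3 = f(0.210000, -1.233368) = 2.807998
  k4 = f(0.420000, -0.610641) = 2.080714
  y ← -1.790000 + (0.42/6)·(k1 + 2k2 + 2k3 + k4) = -0.642142
y(0.42) ≈ -0.6421

-0.6421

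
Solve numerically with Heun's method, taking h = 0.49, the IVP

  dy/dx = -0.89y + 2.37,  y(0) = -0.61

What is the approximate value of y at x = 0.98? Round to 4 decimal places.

Heun: k1 = f(x_n, y_n); k2 = f(x_n + h, y_n + h·k1); y_{n+1} = y_n + (h/2)·(k1 + k2).
x=0.000000, y=-0.610000:
  k1 = f(0.000000, -0.610000) = 2.912900
  k2 = f(0.490000, 0.817321) = 1.642584
  y ← -0.610000 + (0.49/2)·(2.912900 + 1.642584) = 0.506094
x=0.490000, y=0.506094:
  k1 = f(0.490000, 0.506094) = 1.919577
  k2 = f(0.980000, 1.446686) = 1.082449
  y ← 0.506094 + (0.49/2)·(1.919577 + 1.082449) = 1.241590
y(0.98) ≈ 1.2416

1.2416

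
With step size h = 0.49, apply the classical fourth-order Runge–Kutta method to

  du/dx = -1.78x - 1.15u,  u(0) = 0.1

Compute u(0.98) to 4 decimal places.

-0.5752

RK4: k1 = f(x_n, u_n); k2 = f(x_n + h/2, u_n + (h/2)·k1); k3 = f(x_n + h/2, u_n + (h/2)·k2); k4 = f(x_n + h, u_n + h·k3); u_{n+1} = u_n + (h/6)·(k1 + 2k2 + 2k3 + k4).
x=0.000000, u=0.100000:
  k1 = f(0.000000, 0.100000) = -0.115000
  k2 = f(0.245000, 0.071825) = -0.518699
  k3 = f(0.245000, -0.027081) = -0.404957
  k4 = f(0.490000, -0.098429) = -0.759007
  u ← 0.100000 + (0.49/6)·(k1 + 2k2 + 2k3 + k4) = -0.122241
x=0.490000, u=-0.122241:
  k1 = f(0.490000, -0.122241) = -0.731623
  k2 = f(0.735000, -0.301489) = -0.961588
  k3 = f(0.735000, -0.357830) = -0.896795
  k4 = f(0.980000, -0.561671) = -1.098479
  u ← -0.122241 + (0.49/6)·(k1 + 2k2 + 2k3 + k4) = -0.575235
u(0.98) ≈ -0.5752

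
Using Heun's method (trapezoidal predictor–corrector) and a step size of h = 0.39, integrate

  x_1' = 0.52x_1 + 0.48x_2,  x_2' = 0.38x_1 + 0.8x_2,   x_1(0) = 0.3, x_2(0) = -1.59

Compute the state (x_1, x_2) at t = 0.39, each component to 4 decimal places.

Heun on (x_1,x_2): k1 = f(t_n, state_n); k2 = f(t_n + h, state_n + h·k1); state_{n+1} = state_n + (h/2)·(k1 + k2).
0.000000: (0.300000, -1.590000)
  k1 = (-0.607200, -1.158000)
  predictor → (0.063192, -2.041620)
  k2 = (-0.947118, -1.609283)
  → (-0.003092, -2.129620)
(x_1(0.39), x_2(0.39)) ≈ (-0.0031, -2.1296)

-0.0031, -2.1296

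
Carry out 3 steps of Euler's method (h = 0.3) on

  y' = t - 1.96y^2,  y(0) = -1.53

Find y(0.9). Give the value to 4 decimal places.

Euler: y_{n+1} = y_n + h·f(t_n, y_n).
t=0.000000, y=-1.530000: f=-4.588164 → y ← -1.530000 + 0.3·(-4.588164) = -2.906449
t=0.300000, y=-2.906449: f=-16.256996 → y ← -2.906449 + 0.3·(-16.256996) = -7.783548
t=0.600000, y=-7.783548: f=-118.143894 → y ← -7.783548 + 0.3·(-118.143894) = -43.226716
y(0.9) ≈ -43.2267

-43.2267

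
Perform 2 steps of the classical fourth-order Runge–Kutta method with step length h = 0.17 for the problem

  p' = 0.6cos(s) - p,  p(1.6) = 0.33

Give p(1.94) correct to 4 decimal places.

0.1992

RK4: k1 = f(s_n, p_n); k2 = f(s_n + h/2, p_n + (h/2)·k1); k3 = f(s_n + h/2, p_n + (h/2)·k2); k4 = f(s_n + h, p_n + h·k3); p_{n+1} = p_n + (h/6)·(k1 + 2k2 + 2k3 + k4).
s=1.600000, p=0.330000:
  k1 = f(1.600000, 0.330000) = -0.347520
  k2 = f(1.685000, 0.300461) = -0.368834
  k3 = f(1.685000, 0.298649) = -0.367022
  k4 = f(1.770000, 0.267606) = -0.386339
  p ← 0.330000 + (0.17/6)·(k1 + 2k2 + 2k3 + k4) = 0.267509
s=1.770000, p=0.267509:
  k1 = f(1.770000, 0.267509) = -0.386242
  k2 = f(1.855000, 0.234678) = -0.402914
  k3 = f(1.855000, 0.233261) = -0.401497
  k4 = f(1.940000, 0.199254) = -0.415778
  p ← 0.267509 + (0.17/6)·(k1 + 2k2 + 2k3 + k4) = 0.199202
p(1.94) ≈ 0.1992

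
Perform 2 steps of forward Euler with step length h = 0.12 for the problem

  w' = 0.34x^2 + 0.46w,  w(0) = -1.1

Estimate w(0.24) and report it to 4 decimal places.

-1.2242

Euler: w_{n+1} = w_n + h·f(x_n, w_n).
x=0.000000, w=-1.100000: f=-0.506000 → w ← -1.100000 + 0.12·(-0.506000) = -1.160720
x=0.120000, w=-1.160720: f=-0.529035 → w ← -1.160720 + 0.12·(-0.529035) = -1.224204
w(0.24) ≈ -1.2242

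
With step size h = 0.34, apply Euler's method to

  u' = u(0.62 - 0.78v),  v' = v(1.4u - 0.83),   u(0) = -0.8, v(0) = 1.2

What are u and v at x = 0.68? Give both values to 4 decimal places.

Euler on (u,v): u_{n+1} = u_n + h·u', v_{n+1} = v_n + h·v'.
0.000000: (-0.800000, 1.200000); f=(0.252800, -2.340000) → (-0.714048, 0.404400)
0.340000: (-0.714048, 0.404400); f=(-0.217476, -0.739917) → (-0.787990, 0.152828)
(u(0.68), v(0.68)) ≈ (-0.7880, 0.1528)

-0.7880, 0.1528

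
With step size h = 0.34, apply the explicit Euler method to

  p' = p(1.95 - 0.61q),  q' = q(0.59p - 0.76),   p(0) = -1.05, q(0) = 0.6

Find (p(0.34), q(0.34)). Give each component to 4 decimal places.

-1.6155, 0.3186

Euler on (p,q): p_{n+1} = p_n + h·p', q_{n+1} = q_n + h·q'.
0.000000: (-1.050000, 0.600000); f=(-1.663200, -0.827700) → (-1.615488, 0.318582)
(p(0.34), q(0.34)) ≈ (-1.6155, 0.3186)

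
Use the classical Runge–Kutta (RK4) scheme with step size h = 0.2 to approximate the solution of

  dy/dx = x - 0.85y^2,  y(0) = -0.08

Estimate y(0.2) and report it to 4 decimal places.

-0.0609

RK4: k1 = f(x_n, y_n); k2 = f(x_n + h/2, y_n + (h/2)·k1); k3 = f(x_n + h/2, y_n + (h/2)·k2); k4 = f(x_n + h, y_n + h·k3); y_{n+1} = y_n + (h/6)·(k1 + 2k2 + 2k3 + k4).
x=0.000000, y=-0.080000:
  k1 = f(0.000000, -0.080000) = -0.005440
  k2 = f(0.100000, -0.080544) = 0.094486
  k3 = f(0.100000, -0.070551) = 0.095769
  k4 = f(0.200000, -0.060846) = 0.196853
  y ← -0.080000 + (0.2/6)·(k1 + 2k2 + 2k3 + k4) = -0.060936
y(0.2) ≈ -0.0609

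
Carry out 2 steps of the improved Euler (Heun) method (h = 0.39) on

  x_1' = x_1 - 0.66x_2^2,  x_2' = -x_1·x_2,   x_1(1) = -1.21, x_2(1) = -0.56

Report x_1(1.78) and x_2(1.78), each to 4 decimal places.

Heun on (x_1,x_2): k1 = f(t_n, state_n); k2 = f(t_n + h, state_n + h·k1); state_{n+1} = state_n + (h/2)·(k1 + k2).
1.000000: (-1.210000, -0.560000)
  k1 = (-1.416976, -0.677600)
  predictor → (-1.762621, -0.824264)
  k2 = (-2.211032, -1.452865)
  → (-1.917462, -0.975441)
1.390000: (-1.917462, -0.975441)
  k1 = (-2.545441, -1.870370)
  predictor → (-2.910184, -1.704885)
  k2 = (-4.828561, -4.961528)
  → (-3.355392, -2.307661)
(x_1(1.78), x_2(1.78)) ≈ (-3.3554, -2.3077)

-3.3554, -2.3077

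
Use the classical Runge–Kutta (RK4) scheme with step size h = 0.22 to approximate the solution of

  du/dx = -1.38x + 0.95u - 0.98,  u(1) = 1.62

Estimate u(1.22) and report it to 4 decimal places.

RK4: k1 = f(x_n, u_n); k2 = f(x_n + h/2, u_n + (h/2)·k1); k3 = f(x_n + h/2, u_n + (h/2)·k2); k4 = f(x_n + h, u_n + h·k3); u_{n+1} = u_n + (h/6)·(k1 + 2k2 + 2k3 + k4).
x=1.000000, u=1.620000:
  k1 = f(1.000000, 1.620000) = -0.821000
  k2 = f(1.110000, 1.529690) = -1.058595
  k3 = f(1.110000, 1.503555) = -1.083423
  k4 = f(1.220000, 1.381647) = -1.351035
  u ← 1.620000 + (0.22/6)·(k1 + 2k2 + 2k3 + k4) = 1.383277
u(1.22) ≈ 1.3833

1.3833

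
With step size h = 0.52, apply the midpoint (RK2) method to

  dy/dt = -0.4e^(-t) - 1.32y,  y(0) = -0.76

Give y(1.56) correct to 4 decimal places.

Midpoint: k1 = f(t_n, y_n); k2 = f(t_n + h/2, y_n + (h/2)·k1); y_{n+1} = y_n + h·k2.
t=0.000000, y=-0.760000:
  k1 = f(0.000000, -0.760000) = 0.603200
  k2 = f(0.260000, -0.603168) = 0.487761
  y ← -0.760000 + 0.52·0.487761 = -0.506364
t=0.520000, y=-0.506364:
  k1 = f(0.520000, -0.506364) = 0.430593
  k2 = f(0.780000, -0.394410) = 0.337259
  y ← -0.506364 + 0.52·0.337259 = -0.330990
t=1.040000, y=-0.330990:
  k1 = f(1.040000, -0.330990) = 0.295524
  k2 = f(1.300000, -0.254153) = 0.226470
  y ← -0.330990 + 0.52·0.226470 = -0.213225
y(1.56) ≈ -0.2132

-0.2132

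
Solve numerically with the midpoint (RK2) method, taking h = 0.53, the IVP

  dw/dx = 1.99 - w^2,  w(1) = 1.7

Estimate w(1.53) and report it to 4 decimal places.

1.6226

Midpoint: k1 = f(x_n, w_n); k2 = f(x_n + h/2, w_n + (h/2)·k1); w_{n+1} = w_n + h·k2.
x=1.000000, w=1.700000:
  k1 = f(1.000000, 1.700000) = -0.900000
  k2 = f(1.265000, 1.461500) = -0.145982
  w ← 1.700000 + 0.53·(-0.145982) = 1.622629
w(1.53) ≈ 1.6226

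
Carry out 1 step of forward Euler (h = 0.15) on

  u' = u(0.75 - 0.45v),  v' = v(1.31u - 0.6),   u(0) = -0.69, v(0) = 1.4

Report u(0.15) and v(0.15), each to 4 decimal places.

-0.7024, 1.0842

Euler on (u,v): u_{n+1} = u_n + h·u', v_{n+1} = v_n + h·v'.
0.000000: (-0.690000, 1.400000); f=(-0.082800, -2.105460) → (-0.702420, 1.084181)
(u(0.15), v(0.15)) ≈ (-0.7024, 1.0842)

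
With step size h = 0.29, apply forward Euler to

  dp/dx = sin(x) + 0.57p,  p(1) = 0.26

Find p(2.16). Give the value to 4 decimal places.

Euler: p_{n+1} = p_n + h·f(x_n, p_n).
x=1.000000, p=0.260000: f=0.989671 → p ← 0.260000 + 0.29·0.989671 = 0.547005
x=1.290000, p=0.547005: f=1.272628 → p ← 0.547005 + 0.29·1.272628 = 0.916067
x=1.580000, p=0.916067: f=1.522116 → p ← 0.916067 + 0.29·1.522116 = 1.357480
x=1.870000, p=1.357480: f=1.729335 → p ← 1.357480 + 0.29·1.729335 = 1.858987
p(2.16) ≈ 1.8590

1.8590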